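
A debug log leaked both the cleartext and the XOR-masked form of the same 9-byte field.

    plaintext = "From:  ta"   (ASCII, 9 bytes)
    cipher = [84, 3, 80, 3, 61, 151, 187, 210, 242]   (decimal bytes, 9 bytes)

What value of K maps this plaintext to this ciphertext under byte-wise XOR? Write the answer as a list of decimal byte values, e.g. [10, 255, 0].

Since cipher = plaintext ⊕ K, XORing both sides with plaintext gives K = plaintext ⊕ cipher.
 70 ^  84 =  18
114 ^   3 = 113
111 ^  80 =  63
109 ^   3 = 110
 58 ^  61 =   7
 32 ^ 151 = 183
 32 ^ 187 = 155
116 ^ 210 = 166
 97 ^ 242 = 147

[18, 113, 63, 110, 7, 183, 155, 166, 147]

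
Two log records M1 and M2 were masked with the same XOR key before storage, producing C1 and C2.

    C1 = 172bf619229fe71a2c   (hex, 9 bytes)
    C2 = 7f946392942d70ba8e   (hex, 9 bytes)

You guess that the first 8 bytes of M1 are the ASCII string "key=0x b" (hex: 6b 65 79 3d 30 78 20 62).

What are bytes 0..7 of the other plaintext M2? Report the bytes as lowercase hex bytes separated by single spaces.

First, C1 ⊕ C2 = (M1 ⊕ K) ⊕ (M2 ⊕ K) = M1 ⊕ M2, so the key drops out. Then M2 = (M1 ⊕ M2) ⊕ M1 over the first 8 bytes.
byte 0: (17 ^ 7f) ^ 6b = 68 ^ 6b = 03
byte 1: (2b ^ 94) ^ 65 = bf ^ 65 = da
byte 2: (f6 ^ 63) ^ 79 = 95 ^ 79 = ec
byte 3: (19 ^ 92) ^ 3d = 8b ^ 3d = b6
byte 4: (22 ^ 94) ^ 30 = b6 ^ 30 = 86
byte 5: (9f ^ 2d) ^ 78 = b2 ^ 78 = ca
byte 6: (e7 ^ 70) ^ 20 = 97 ^ 20 = b7
byte 7: (1a ^ ba) ^ 62 = a0 ^ 62 = c2

03 da ec b6 86 ca b7 c2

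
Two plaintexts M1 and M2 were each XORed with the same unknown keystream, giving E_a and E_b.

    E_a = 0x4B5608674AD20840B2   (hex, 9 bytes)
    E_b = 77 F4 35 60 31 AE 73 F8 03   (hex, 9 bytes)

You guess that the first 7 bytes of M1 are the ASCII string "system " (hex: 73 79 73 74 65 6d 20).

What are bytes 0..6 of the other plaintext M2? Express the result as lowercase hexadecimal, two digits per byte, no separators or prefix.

4fdb4e731e115b

First, E_a ⊕ E_b = (M1 ⊕ K) ⊕ (M2 ⊕ K) = M1 ⊕ M2, so the key drops out. Then M2 = (M1 ⊕ M2) ⊕ M1 over the first 7 bytes.
byte 0: (4b XOR 77) XOR 73 = 3c XOR 73 = 4f
byte 1: (56 XOR f4) XOR 79 = a2 XOR 79 = db
byte 2: (08 XOR 35) XOR 73 = 3d XOR 73 = 4e
byte 3: (67 XOR 60) XOR 74 = 07 XOR 74 = 73
byte 4: (4a XOR 31) XOR 65 = 7b XOR 65 = 1e
byte 5: (d2 XOR ae) XOR 6d = 7c XOR 6d = 11
byte 6: (08 XOR 73) XOR 20 = 7b XOR 20 = 5b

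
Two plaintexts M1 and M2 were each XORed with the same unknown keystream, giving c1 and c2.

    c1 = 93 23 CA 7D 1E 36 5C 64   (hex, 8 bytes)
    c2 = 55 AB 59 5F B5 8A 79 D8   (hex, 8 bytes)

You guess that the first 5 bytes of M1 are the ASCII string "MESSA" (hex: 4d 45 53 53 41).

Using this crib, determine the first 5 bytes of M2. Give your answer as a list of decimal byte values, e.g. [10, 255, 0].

[139, 205, 192, 113, 234]

First, c1 ⊕ c2 = (M1 ⊕ K) ⊕ (M2 ⊕ K) = M1 ⊕ M2, so the key drops out. Then M2 = (M1 ⊕ M2) ⊕ M1 over the first 5 bytes.
byte 0: (93 ^ 55) ^ 4d = c6 ^ 4d = 8b
byte 1: (23 ^ ab) ^ 45 = 88 ^ 45 = cd
byte 2: (ca ^ 59) ^ 53 = 93 ^ 53 = c0
byte 3: (7d ^ 5f) ^ 53 = 22 ^ 53 = 71
byte 4: (1e ^ b5) ^ 41 = ab ^ 41 = ea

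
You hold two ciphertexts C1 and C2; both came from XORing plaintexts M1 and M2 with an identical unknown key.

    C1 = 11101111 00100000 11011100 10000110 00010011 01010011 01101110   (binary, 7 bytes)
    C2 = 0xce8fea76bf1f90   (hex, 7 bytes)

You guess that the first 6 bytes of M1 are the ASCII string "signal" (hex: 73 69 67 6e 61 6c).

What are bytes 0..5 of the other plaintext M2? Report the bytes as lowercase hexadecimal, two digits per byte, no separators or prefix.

52c6519ecd20

First, C1 ⊕ C2 = (M1 ⊕ K) ⊕ (M2 ⊕ K) = M1 ⊕ M2, so the key drops out. Then M2 = (M1 ⊕ M2) ⊕ M1 over the first 6 bytes.
byte 0: (ef XOR ce) XOR 73 = 21 XOR 73 = 52
byte 1: (20 XOR 8f) XOR 69 = af XOR 69 = c6
byte 2: (dc XOR ea) XOR 67 = 36 XOR 67 = 51
byte 3: (86 XOR 76) XOR 6e = f0 XOR 6e = 9e
byte 4: (13 XOR bf) XOR 61 = ac XOR 61 = cd
byte 5: (53 XOR 1f) XOR 6c = 4c XOR 6c = 20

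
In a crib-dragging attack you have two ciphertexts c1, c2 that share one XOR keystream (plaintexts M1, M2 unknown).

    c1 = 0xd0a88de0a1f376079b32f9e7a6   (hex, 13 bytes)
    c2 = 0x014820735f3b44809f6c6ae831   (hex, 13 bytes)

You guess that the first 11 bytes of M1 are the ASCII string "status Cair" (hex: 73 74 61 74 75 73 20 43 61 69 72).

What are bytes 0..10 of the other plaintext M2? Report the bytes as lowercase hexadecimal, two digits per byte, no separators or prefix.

First, c1 ⊕ c2 = (M1 ⊕ K) ⊕ (M2 ⊕ K) = M1 ⊕ M2, so the key drops out. Then M2 = (M1 ⊕ M2) ⊕ M1 over the first 11 bytes.
byte 0: (d0 ⊕ 01) ⊕ 73 = d1 ⊕ 73 = a2
byte 1: (a8 ⊕ 48) ⊕ 74 = e0 ⊕ 74 = 94
byte 2: (8d ⊕ 20) ⊕ 61 = ad ⊕ 61 = cc
byte 3: (e0 ⊕ 73) ⊕ 74 = 93 ⊕ 74 = e7
byte 4: (a1 ⊕ 5f) ⊕ 75 = fe ⊕ 75 = 8b
byte 5: (f3 ⊕ 3b) ⊕ 73 = c8 ⊕ 73 = bb
byte 6: (76 ⊕ 44) ⊕ 20 = 32 ⊕ 20 = 12
byte 7: (07 ⊕ 80) ⊕ 43 = 87 ⊕ 43 = c4
byte 8: (9b ⊕ 9f) ⊕ 61 = 04 ⊕ 61 = 65
byte 9: (32 ⊕ 6c) ⊕ 69 = 5e ⊕ 69 = 37
byte 10: (f9 ⊕ 6a) ⊕ 72 = 93 ⊕ 72 = e1

a294cce78bbb12c46537e1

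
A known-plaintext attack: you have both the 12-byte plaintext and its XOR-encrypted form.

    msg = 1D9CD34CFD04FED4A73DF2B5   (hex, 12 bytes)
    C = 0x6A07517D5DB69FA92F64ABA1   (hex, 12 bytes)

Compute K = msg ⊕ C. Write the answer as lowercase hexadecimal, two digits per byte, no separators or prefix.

Since C = msg ⊕ K, XORing both sides with msg gives K = msg ⊕ C.
1d XOR 6a = 77
9c XOR 07 = 9b
d3 XOR 51 = 82
4c XOR 7d = 31
fd XOR 5d = a0
04 XOR b6 = b2
fe XOR 9f = 61
d4 XOR a9 = 7d
a7 XOR 2f = 88
3d XOR 64 = 59
f2 XOR ab = 59
b5 XOR a1 = 14

779b8231a0b2617d88595914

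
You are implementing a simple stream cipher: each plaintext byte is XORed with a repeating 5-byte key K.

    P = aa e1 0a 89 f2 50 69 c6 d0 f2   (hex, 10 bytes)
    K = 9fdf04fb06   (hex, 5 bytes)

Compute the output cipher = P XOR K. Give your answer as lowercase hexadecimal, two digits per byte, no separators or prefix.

353e0e72f4cfb6c22bf4

The 5-byte key repeats, so the effective keystream is 9f df 04 fb 06 9f df 04 fb 06.
byte 0: aa xor 9f = 35
byte 1: e1 xor df = 3e
byte 2: 0a xor 04 = 0e
byte 3: 89 xor fb = 72
byte 4: f2 xor 06 = f4
byte 5: 50 xor 9f = cf
byte 6: 69 xor df = b6
byte 7: c6 xor 04 = c2
byte 8: d0 xor fb = 2b
byte 9: f2 xor 06 = f4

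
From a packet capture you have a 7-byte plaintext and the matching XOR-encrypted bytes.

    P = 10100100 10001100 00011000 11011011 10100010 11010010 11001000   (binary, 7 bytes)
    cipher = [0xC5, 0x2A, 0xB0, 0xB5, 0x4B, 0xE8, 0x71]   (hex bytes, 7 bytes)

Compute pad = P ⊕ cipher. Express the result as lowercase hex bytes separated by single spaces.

61 a6 a8 6e e9 3a b9

Since cipher = P ⊕ pad, XORing both sides with P gives pad = P ⊕ cipher.
a4 ^ c5 = 61
8c ^ 2a = a6
18 ^ b0 = a8
db ^ b5 = 6e
a2 ^ 4b = e9
d2 ^ e8 = 3a
c8 ^ 71 = b9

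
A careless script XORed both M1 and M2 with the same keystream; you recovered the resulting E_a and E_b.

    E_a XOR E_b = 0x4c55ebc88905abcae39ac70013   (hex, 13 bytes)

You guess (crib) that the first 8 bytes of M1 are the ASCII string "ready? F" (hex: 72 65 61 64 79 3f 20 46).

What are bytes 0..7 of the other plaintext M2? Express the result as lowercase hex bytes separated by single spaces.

3e 30 8a ac f0 3a 8b 8c

Since E_a ⊕ E_b = M1 ⊕ M2, XORing with the guessed M1 bytes yields the corresponding M2 bytes: M2 = (E_a ⊕ E_b) ⊕ M1.
byte 0: 4c xor 72 = 3e
byte 1: 55 xor 65 = 30
byte 2: eb xor 61 = 8a
byte 3: c8 xor 64 = ac
byte 4: 89 xor 79 = f0
byte 5: 05 xor 3f = 3a
byte 6: ab xor 20 = 8b
byte 7: ca xor 46 = 8c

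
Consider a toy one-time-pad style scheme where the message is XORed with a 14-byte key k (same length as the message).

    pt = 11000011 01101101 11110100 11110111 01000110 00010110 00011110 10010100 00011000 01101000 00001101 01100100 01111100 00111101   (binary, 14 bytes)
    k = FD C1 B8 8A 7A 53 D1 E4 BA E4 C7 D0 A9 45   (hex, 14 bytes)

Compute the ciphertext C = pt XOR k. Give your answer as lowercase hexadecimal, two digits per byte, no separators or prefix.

byte 0: c3 XOR fd = 3e
byte 1: 6d XOR c1 = ac
byte 2: f4 XOR b8 = 4c
byte 3: f7 XOR 8a = 7d
byte 4: 46 XOR 7a = 3c
byte 5: 16 XOR 53 = 45
byte 6: 1e XOR d1 = cf
byte 7: 94 XOR e4 = 70
byte 8: 18 XOR ba = a2
byte 9: 68 XOR e4 = 8c
byte 10: 0d XOR c7 = ca
byte 11: 64 XOR d0 = b4
byte 12: 7c XOR a9 = d5
byte 13: 3d XOR 45 = 78

3eac4c7d3c45cf70a28ccab4d578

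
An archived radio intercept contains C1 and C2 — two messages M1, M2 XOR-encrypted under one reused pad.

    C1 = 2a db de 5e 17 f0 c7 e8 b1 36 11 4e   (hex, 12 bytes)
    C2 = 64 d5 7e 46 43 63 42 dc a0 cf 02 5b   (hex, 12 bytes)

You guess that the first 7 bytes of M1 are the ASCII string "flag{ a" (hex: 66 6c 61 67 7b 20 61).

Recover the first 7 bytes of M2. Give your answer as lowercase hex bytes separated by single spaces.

28 62 c1 7f 2f b3 e4

First, C1 ⊕ C2 = (M1 ⊕ K) ⊕ (M2 ⊕ K) = M1 ⊕ M2, so the key drops out. Then M2 = (M1 ⊕ M2) ⊕ M1 over the first 7 bytes.
byte 0: (2a XOR 64) XOR 66 = 4e XOR 66 = 28
byte 1: (db XOR d5) XOR 6c = 0e XOR 6c = 62
byte 2: (de XOR 7e) XOR 61 = a0 XOR 61 = c1
byte 3: (5e XOR 46) XOR 67 = 18 XOR 67 = 7f
byte 4: (17 XOR 43) XOR 7b = 54 XOR 7b = 2f
byte 5: (f0 XOR 63) XOR 20 = 93 XOR 20 = b3
byte 6: (c7 XOR 42) XOR 61 = 85 XOR 61 = e4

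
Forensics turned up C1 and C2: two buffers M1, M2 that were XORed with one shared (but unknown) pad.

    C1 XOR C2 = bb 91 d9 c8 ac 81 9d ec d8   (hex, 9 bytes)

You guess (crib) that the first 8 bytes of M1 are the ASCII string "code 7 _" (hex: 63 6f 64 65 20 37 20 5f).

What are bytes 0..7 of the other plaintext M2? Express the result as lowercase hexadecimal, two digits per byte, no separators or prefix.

d8febdad8cb6bdb3

Since C1 ⊕ C2 = M1 ⊕ M2, XORing with the guessed M1 bytes yields the corresponding M2 bytes: M2 = (C1 ⊕ C2) ⊕ M1.
byte 0: 10111011 XOR 01100011 = 11011000
byte 1: 10010001 XOR 01101111 = 11111110
byte 2: 11011001 XOR 01100100 = 10111101
byte 3: 11001000 XOR 01100101 = 10101101
byte 4: 10101100 XOR 00100000 = 10001100
byte 5: 10000001 XOR 00110111 = 10110110
byte 6: 10011101 XOR 00100000 = 10111101
byte 7: 11101100 XOR 01011111 = 10110011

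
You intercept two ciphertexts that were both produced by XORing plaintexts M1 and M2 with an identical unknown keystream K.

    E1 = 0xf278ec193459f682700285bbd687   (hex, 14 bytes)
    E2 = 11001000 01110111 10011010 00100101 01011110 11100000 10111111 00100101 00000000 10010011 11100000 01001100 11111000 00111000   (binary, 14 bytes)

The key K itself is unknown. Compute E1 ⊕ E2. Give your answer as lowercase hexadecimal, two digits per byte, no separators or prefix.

E1 ⊕ E2 = (M1 ⊕ K) ⊕ (M2 ⊕ K) = M1 ⊕ M2 — the shared key cancels under XOR.
f2 ⊕ c8 = 3a
78 ⊕ 77 = 0f
ec ⊕ 9a = 76
19 ⊕ 25 = 3c
34 ⊕ 5e = 6a
59 ⊕ e0 = b9
f6 ⊕ bf = 49
82 ⊕ 25 = a7
70 ⊕ 00 = 70
02 ⊕ 93 = 91
85 ⊕ e0 = 65
bb ⊕ 4c = f7
d6 ⊕ f8 = 2e
87 ⊕ 38 = bf

3a0f763c6ab949a7709165f72ebf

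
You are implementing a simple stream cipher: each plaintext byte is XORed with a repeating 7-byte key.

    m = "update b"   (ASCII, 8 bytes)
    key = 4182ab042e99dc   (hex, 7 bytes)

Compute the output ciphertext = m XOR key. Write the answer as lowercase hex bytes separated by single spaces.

34 f2 cf 65 5a fc fc 23

The 7-byte key repeats, so the effective keystream is 41 82 ab 04 2e 99 dc 41.
byte 0: 75 XOR 41 = 34
byte 1: 70 XOR 82 = f2
byte 2: 64 XOR ab = cf
byte 3: 61 XOR 04 = 65
byte 4: 74 XOR 2e = 5a
byte 5: 65 XOR 99 = fc
byte 6: 20 XOR dc = fc
byte 7: 62 XOR 41 = 23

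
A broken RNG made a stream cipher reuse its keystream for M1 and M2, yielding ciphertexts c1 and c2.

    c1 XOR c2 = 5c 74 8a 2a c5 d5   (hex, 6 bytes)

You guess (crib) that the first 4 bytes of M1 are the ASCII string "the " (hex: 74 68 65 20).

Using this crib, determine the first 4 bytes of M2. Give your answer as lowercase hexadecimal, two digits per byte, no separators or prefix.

281cef0a

Since c1 ⊕ c2 = M1 ⊕ M2, XORing with the guessed M1 bytes yields the corresponding M2 bytes: M2 = (c1 ⊕ c2) ⊕ M1.
5c XOR 74 = 28
74 XOR 68 = 1c
8a XOR 65 = ef
2a XOR 20 = 0a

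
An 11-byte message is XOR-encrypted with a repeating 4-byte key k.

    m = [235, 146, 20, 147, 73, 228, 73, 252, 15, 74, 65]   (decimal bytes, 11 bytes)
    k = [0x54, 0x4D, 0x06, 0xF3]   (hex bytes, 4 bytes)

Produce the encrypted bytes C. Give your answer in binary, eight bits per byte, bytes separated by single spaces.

10111111 11011111 00010010 01100000 00011101 10101001 01001111 00001111 01011011 00000111 01000111

The 4-byte key repeats, so the effective keystream is 54 4d 06 f3 54 4d 06 f3 54 4d 06.
byte 0: eb xor 54 = bf
byte 1: 92 xor 4d = df
byte 2: 14 xor 06 = 12
byte 3: 93 xor f3 = 60
byte 4: 49 xor 54 = 1d
byte 5: e4 xor 4d = a9
byte 6: 49 xor 06 = 4f
byte 7: fc xor f3 = 0f
byte 8: 0f xor 54 = 5b
byte 9: 4a xor 4d = 07
byte 10: 41 xor 06 = 47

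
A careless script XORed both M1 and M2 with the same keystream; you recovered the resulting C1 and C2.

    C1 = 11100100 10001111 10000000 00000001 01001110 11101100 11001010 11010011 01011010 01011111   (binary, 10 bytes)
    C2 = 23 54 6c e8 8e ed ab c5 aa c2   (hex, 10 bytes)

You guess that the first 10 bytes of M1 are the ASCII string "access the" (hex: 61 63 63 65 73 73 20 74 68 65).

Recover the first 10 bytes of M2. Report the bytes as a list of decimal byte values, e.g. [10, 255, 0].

First, C1 ⊕ C2 = (M1 ⊕ K) ⊕ (M2 ⊕ K) = M1 ⊕ M2, so the key drops out. Then M2 = (M1 ⊕ M2) ⊕ M1 over the first 10 bytes.
byte 0: (e4 xor 23) xor 61 = c7 xor 61 = a6
byte 1: (8f xor 54) xor 63 = db xor 63 = b8
byte 2: (80 xor 6c) xor 63 = ec xor 63 = 8f
byte 3: (01 xor e8) xor 65 = e9 xor 65 = 8c
byte 4: (4e xor 8e) xor 73 = c0 xor 73 = b3
byte 5: (ec xor ed) xor 73 = 01 xor 73 = 72
byte 6: (ca xor ab) xor 20 = 61 xor 20 = 41
byte 7: (d3 xor c5) xor 74 = 16 xor 74 = 62
byte 8: (5a xor aa) xor 68 = f0 xor 68 = 98
byte 9: (5f xor c2) xor 65 = 9d xor 65 = f8

[166, 184, 143, 140, 179, 114, 65, 98, 152, 248]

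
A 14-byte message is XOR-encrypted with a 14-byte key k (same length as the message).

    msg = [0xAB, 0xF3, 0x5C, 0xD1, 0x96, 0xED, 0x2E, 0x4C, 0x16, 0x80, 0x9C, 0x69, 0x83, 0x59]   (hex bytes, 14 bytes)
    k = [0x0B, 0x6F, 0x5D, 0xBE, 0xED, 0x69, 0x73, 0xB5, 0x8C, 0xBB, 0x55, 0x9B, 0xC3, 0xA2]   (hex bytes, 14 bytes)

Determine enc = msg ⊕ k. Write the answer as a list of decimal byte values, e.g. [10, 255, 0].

[160, 156, 1, 111, 123, 132, 93, 249, 154, 59, 201, 242, 64, 251]

XOR is its own inverse, so applying the key byte-wise gives the result directly.
byte 0: 171 ^  11 = 160
byte 1: 243 ^ 111 = 156
byte 2:  92 ^  93 =   1
byte 3: 209 ^ 190 = 111
byte 4: 150 ^ 237 = 123
byte 5: 237 ^ 105 = 132
byte 6:  46 ^ 115 =  93
byte 7:  76 ^ 181 = 249
byte 8:  22 ^ 140 = 154
byte 9: 128 ^ 187 =  59
byte 10: 156 ^  85 = 201
byte 11: 105 ^ 155 = 242
byte 12: 131 ^ 195 =  64
byte 13:  89 ^ 162 = 251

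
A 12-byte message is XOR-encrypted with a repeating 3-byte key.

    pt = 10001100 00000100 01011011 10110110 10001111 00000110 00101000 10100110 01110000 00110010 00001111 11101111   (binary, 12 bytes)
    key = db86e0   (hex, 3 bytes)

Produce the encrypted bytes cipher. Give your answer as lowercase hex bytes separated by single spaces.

The 3-byte key repeats, so the effective keystream is db 86 e0 db 86 e0 db 86 e0 db 86 e0.
byte 0: 10001100 xor 11011011 = 01010111
byte 1: 00000100 xor 10000110 = 10000010
byte 2: 01011011 xor 11100000 = 10111011
byte 3: 10110110 xor 11011011 = 01101101
byte 4: 10001111 xor 10000110 = 00001001
byte 5: 00000110 xor 11100000 = 11100110
byte 6: 00101000 xor 11011011 = 11110011
byte 7: 10100110 xor 10000110 = 00100000
byte 8: 01110000 xor 11100000 = 10010000
byte 9: 00110010 xor 11011011 = 11101001
byte 10: 00001111 xor 10000110 = 10001001
byte 11: 11101111 xor 11100000 = 00001111

57 82 bb 6d 09 e6 f3 20 90 e9 89 0f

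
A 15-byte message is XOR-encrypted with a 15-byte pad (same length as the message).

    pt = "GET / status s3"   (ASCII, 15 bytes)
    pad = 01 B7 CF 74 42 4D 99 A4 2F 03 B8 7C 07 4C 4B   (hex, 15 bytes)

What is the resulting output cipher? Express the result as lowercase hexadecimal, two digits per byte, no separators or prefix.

46f29b546d6dead04e77cd0f273f78

47 ⊕ 01 = 46
45 ⊕ b7 = f2
54 ⊕ cf = 9b
20 ⊕ 74 = 54
2f ⊕ 42 = 6d
20 ⊕ 4d = 6d
73 ⊕ 99 = ea
74 ⊕ a4 = d0
61 ⊕ 2f = 4e
74 ⊕ 03 = 77
75 ⊕ b8 = cd
73 ⊕ 7c = 0f
20 ⊕ 07 = 27
73 ⊕ 4c = 3f
33 ⊕ 4b = 78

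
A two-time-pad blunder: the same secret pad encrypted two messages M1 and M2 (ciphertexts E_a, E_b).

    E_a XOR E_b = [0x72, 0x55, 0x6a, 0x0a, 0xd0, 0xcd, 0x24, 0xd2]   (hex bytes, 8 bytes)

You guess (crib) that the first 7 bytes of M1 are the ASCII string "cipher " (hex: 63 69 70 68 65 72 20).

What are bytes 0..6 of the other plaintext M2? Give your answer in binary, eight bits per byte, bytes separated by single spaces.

00010001 00111100 00011010 01100010 10110101 10111111 00000100

Since E_a ⊕ E_b = M1 ⊕ M2, XORing with the guessed M1 bytes yields the corresponding M2 bytes: M2 = (E_a ⊕ E_b) ⊕ M1.
01110010 xor 01100011 = 00010001
01010101 xor 01101001 = 00111100
01101010 xor 01110000 = 00011010
00001010 xor 01101000 = 01100010
11010000 xor 01100101 = 10110101
11001101 xor 01110010 = 10111111
00100100 xor 00100000 = 00000100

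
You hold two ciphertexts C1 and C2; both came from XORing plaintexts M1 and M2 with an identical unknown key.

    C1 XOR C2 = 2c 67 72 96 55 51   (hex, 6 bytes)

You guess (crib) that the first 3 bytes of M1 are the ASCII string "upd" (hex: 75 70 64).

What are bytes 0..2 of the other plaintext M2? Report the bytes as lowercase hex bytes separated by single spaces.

Since C1 ⊕ C2 = M1 ⊕ M2, XORing with the guessed M1 bytes yields the corresponding M2 bytes: M2 = (C1 ⊕ C2) ⊕ M1.
2c XOR 75 = 59
67 XOR 70 = 17
72 XOR 64 = 16

59 17 16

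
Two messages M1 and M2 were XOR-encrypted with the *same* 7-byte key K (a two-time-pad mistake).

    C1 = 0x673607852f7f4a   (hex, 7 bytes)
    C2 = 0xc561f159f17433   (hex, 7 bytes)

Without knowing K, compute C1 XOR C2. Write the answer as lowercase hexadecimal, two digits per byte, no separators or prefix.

C1 ⊕ C2 = (M1 ⊕ K) ⊕ (M2 ⊕ K) = M1 ⊕ M2 — the shared key cancels under XOR.
01100111 xor 11000101 = 10100010
00110110 xor 01100001 = 01010111
00000111 xor 11110001 = 11110110
10000101 xor 01011001 = 11011100
00101111 xor 11110001 = 11011110
01111111 xor 01110100 = 00001011
01001010 xor 00110011 = 01111001

a257f6dcde0b79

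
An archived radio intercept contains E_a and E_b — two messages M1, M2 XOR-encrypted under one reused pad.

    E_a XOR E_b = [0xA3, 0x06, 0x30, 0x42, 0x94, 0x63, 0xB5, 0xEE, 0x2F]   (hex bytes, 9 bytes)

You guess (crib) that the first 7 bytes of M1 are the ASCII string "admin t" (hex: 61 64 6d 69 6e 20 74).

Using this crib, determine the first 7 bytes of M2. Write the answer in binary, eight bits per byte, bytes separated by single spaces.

Since E_a ⊕ E_b = M1 ⊕ M2, XORing with the guessed M1 bytes yields the corresponding M2 bytes: M2 = (E_a ⊕ E_b) ⊕ M1.
a3 ⊕ 61 = c2
06 ⊕ 64 = 62
30 ⊕ 6d = 5d
42 ⊕ 69 = 2b
94 ⊕ 6e = fa
63 ⊕ 20 = 43
b5 ⊕ 74 = c1

11000010 01100010 01011101 00101011 11111010 01000011 11000001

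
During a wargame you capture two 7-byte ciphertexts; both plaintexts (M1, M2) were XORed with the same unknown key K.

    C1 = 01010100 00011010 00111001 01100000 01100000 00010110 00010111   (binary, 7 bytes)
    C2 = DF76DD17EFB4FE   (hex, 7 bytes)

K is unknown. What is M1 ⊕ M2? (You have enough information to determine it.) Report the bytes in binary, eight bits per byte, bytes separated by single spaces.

C1 ⊕ C2 = (M1 ⊕ K) ⊕ (M2 ⊕ K) = M1 ⊕ M2 — the shared key cancels under XOR.
byte 0:  84 xor 223 = 139
byte 1:  26 xor 118 = 108
byte 2:  57 xor 221 = 228
byte 3:  96 xor  23 = 119
byte 4:  96 xor 239 = 143
byte 5:  22 xor 180 = 162
byte 6:  23 xor 254 = 233

10001011 01101100 11100100 01110111 10001111 10100010 11101001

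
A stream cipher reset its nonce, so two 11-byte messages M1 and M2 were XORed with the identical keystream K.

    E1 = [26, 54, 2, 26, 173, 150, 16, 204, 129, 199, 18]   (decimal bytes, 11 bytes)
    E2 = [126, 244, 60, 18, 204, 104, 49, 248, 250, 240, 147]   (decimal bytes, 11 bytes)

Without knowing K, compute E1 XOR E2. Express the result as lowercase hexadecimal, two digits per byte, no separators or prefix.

64c23e0861fe21347b3781

E1 ⊕ E2 = (M1 ⊕ K) ⊕ (M2 ⊕ K) = M1 ⊕ M2 — the shared key cancels under XOR.
byte 0: 1a XOR 7e = 64
byte 1: 36 XOR f4 = c2
byte 2: 02 XOR 3c = 3e
byte 3: 1a XOR 12 = 08
byte 4: ad XOR cc = 61
byte 5: 96 XOR 68 = fe
byte 6: 10 XOR 31 = 21
byte 7: cc XOR f8 = 34
byte 8: 81 XOR fa = 7b
byte 9: c7 XOR f0 = 37
byte 10: 12 XOR 93 = 81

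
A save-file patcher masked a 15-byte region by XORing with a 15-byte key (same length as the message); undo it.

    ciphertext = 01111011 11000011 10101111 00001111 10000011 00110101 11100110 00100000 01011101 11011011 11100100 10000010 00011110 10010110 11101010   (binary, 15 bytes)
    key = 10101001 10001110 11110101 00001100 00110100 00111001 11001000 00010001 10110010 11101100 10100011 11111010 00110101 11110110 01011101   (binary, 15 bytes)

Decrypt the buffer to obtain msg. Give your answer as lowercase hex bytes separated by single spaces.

d2 4d 5a 03 b7 0c 2e 31 ef 37 47 78 2b 60 b7

XOR is its own inverse, so applying the key byte-wise gives the result directly.
123 ⊕ 169 = 210
195 ⊕ 142 =  77
175 ⊕ 245 =  90
 15 ⊕  12 =   3
131 ⊕  52 = 183
 53 ⊕  57 =  12
230 ⊕ 200 =  46
 32 ⊕  17 =  49
 93 ⊕ 178 = 239
219 ⊕ 236 =  55
228 ⊕ 163 =  71
130 ⊕ 250 = 120
 30 ⊕  53 =  43
150 ⊕ 246 =  96
234 ⊕  93 = 183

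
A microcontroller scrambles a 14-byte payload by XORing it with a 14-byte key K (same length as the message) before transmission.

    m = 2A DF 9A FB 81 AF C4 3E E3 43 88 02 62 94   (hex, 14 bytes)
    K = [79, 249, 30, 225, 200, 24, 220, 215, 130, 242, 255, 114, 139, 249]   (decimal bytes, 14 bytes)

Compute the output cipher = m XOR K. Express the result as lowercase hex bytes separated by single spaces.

65 26 84 1a 49 b7 18 e9 61 b1 77 70 e9 6d

XOR is its own inverse, so applying the key byte-wise gives the result directly.
byte 0: 2a ^ 4f = 65
byte 1: df ^ f9 = 26
byte 2: 9a ^ 1e = 84
byte 3: fb ^ e1 = 1a
byte 4: 81 ^ c8 = 49
byte 5: af ^ 18 = b7
byte 6: c4 ^ dc = 18
byte 7: 3e ^ d7 = e9
byte 8: e3 ^ 82 = 61
byte 9: 43 ^ f2 = b1
byte 10: 88 ^ ff = 77
byte 11: 02 ^ 72 = 70
byte 12: 62 ^ 8b = e9
byte 13: 94 ^ f9 = 6d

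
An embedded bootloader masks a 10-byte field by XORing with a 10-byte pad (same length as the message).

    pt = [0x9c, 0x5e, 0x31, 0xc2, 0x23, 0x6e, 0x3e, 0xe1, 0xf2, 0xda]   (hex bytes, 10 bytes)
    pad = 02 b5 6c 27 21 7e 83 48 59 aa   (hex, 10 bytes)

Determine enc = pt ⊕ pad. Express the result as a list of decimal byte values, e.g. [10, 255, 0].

[158, 235, 93, 229, 2, 16, 189, 169, 171, 112]

XOR is its own inverse, so applying the key byte-wise gives the result directly.
9c xor 02 = 9e
5e xor b5 = eb
31 xor 6c = 5d
c2 xor 27 = e5
23 xor 21 = 02
6e xor 7e = 10
3e xor 83 = bd
e1 xor 48 = a9
f2 xor 59 = ab
da xor aa = 70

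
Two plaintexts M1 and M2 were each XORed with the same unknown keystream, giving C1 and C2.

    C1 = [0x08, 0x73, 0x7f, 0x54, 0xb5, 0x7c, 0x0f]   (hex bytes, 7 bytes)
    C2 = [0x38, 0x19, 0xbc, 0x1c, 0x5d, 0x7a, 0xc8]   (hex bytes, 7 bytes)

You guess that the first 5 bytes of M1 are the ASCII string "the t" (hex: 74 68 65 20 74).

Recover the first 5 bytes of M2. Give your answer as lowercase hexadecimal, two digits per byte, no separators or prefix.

First, C1 ⊕ C2 = (M1 ⊕ K) ⊕ (M2 ⊕ K) = M1 ⊕ M2, so the key drops out. Then M2 = (M1 ⊕ M2) ⊕ M1 over the first 5 bytes.
byte 0: (08 ^ 38) ^ 74 = 30 ^ 74 = 44
byte 1: (73 ^ 19) ^ 68 = 6a ^ 68 = 02
byte 2: (7f ^ bc) ^ 65 = c3 ^ 65 = a6
byte 3: (54 ^ 1c) ^ 20 = 48 ^ 20 = 68
byte 4: (b5 ^ 5d) ^ 74 = e8 ^ 74 = 9c

4402a6689c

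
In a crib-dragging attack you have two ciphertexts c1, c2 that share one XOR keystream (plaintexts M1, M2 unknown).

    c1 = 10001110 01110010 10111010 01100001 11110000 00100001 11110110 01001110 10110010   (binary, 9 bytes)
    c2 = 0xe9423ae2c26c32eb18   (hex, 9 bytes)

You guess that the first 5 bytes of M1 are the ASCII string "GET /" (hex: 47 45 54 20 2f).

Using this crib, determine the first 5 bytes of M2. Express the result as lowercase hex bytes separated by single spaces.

20 75 d4 a3 1d

First, c1 ⊕ c2 = (M1 ⊕ K) ⊕ (M2 ⊕ K) = M1 ⊕ M2, so the key drops out. Then M2 = (M1 ⊕ M2) ⊕ M1 over the first 5 bytes.
byte 0: (8e xor e9) xor 47 = 67 xor 47 = 20
byte 1: (72 xor 42) xor 45 = 30 xor 45 = 75
byte 2: (ba xor 3a) xor 54 = 80 xor 54 = d4
byte 3: (61 xor e2) xor 20 = 83 xor 20 = a3
byte 4: (f0 xor c2) xor 2f = 32 xor 2f = 1d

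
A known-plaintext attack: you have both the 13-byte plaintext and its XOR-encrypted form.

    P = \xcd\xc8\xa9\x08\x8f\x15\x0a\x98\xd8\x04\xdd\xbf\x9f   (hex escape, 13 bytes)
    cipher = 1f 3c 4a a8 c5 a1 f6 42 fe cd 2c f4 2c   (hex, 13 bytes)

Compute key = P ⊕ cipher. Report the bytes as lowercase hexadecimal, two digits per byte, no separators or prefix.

Since cipher = P ⊕ key, XORing both sides with P gives key = P ⊕ cipher.
cd xor 1f = d2
c8 xor 3c = f4
a9 xor 4a = e3
08 xor a8 = a0
8f xor c5 = 4a
15 xor a1 = b4
0a xor f6 = fc
98 xor 42 = da
d8 xor fe = 26
04 xor cd = c9
dd xor 2c = f1
bf xor f4 = 4b
9f xor 2c = b3

d2f4e3a04ab4fcda26c9f14bb3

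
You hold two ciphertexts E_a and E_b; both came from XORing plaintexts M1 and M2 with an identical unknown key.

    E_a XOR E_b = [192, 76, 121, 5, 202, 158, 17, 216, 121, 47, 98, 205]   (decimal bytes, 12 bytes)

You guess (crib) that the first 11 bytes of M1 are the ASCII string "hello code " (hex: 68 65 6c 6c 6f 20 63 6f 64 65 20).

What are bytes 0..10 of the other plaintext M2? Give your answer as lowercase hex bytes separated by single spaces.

a8 29 15 69 a5 be 72 b7 1d 4a 42

Since E_a ⊕ E_b = M1 ⊕ M2, XORing with the guessed M1 bytes yields the corresponding M2 bytes: M2 = (E_a ⊕ E_b) ⊕ M1.
c0 ⊕ 68 = a8
4c ⊕ 65 = 29
79 ⊕ 6c = 15
05 ⊕ 6c = 69
ca ⊕ 6f = a5
9e ⊕ 20 = be
11 ⊕ 63 = 72
d8 ⊕ 6f = b7
79 ⊕ 64 = 1d
2f ⊕ 65 = 4a
62 ⊕ 20 = 42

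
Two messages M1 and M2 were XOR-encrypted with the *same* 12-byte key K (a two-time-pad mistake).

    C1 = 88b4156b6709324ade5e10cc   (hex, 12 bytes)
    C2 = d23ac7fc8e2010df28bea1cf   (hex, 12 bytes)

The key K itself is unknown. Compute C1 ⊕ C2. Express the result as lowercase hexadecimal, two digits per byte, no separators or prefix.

C1 ⊕ C2 = (M1 ⊕ K) ⊕ (M2 ⊕ K) = M1 ⊕ M2 — the shared key cancels under XOR.
88 ^ d2 = 5a
b4 ^ 3a = 8e
15 ^ c7 = d2
6b ^ fc = 97
67 ^ 8e = e9
09 ^ 20 = 29
32 ^ 10 = 22
4a ^ df = 95
de ^ 28 = f6
5e ^ be = e0
10 ^ a1 = b1
cc ^ cf = 03

5a8ed297e9292295f6e0b103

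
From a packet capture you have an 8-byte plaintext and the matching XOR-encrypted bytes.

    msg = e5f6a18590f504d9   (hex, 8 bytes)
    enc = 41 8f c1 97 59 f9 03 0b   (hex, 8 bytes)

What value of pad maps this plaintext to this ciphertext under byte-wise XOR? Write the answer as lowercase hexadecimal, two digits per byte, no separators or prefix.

Since enc = msg ⊕ pad, XORing both sides with msg gives pad = msg ⊕ enc.
byte 0: e5 XOR 41 = a4
byte 1: f6 XOR 8f = 79
byte 2: a1 XOR c1 = 60
byte 3: 85 XOR 97 = 12
byte 4: 90 XOR 59 = c9
byte 5: f5 XOR f9 = 0c
byte 6: 04 XOR 03 = 07
byte 7: d9 XOR 0b = d2

a4796012c90c07d2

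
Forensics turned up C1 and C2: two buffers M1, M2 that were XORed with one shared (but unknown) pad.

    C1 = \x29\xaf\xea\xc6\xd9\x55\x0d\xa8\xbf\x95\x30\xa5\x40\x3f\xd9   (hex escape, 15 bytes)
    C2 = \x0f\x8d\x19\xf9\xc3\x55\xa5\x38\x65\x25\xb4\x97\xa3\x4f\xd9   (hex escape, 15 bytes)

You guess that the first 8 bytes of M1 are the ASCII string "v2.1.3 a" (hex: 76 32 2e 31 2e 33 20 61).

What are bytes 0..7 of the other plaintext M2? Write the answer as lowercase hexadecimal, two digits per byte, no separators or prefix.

First, C1 ⊕ C2 = (M1 ⊕ K) ⊕ (M2 ⊕ K) = M1 ⊕ M2, so the key drops out. Then M2 = (M1 ⊕ M2) ⊕ M1 over the first 8 bytes.
byte 0: (29 ⊕ 0f) ⊕ 76 = 26 ⊕ 76 = 50
byte 1: (af ⊕ 8d) ⊕ 32 = 22 ⊕ 32 = 10
byte 2: (ea ⊕ 19) ⊕ 2e = f3 ⊕ 2e = dd
byte 3: (c6 ⊕ f9) ⊕ 31 = 3f ⊕ 31 = 0e
byte 4: (d9 ⊕ c3) ⊕ 2e = 1a ⊕ 2e = 34
byte 5: (55 ⊕ 55) ⊕ 33 = 00 ⊕ 33 = 33
byte 6: (0d ⊕ a5) ⊕ 20 = a8 ⊕ 20 = 88
byte 7: (a8 ⊕ 38) ⊕ 61 = 90 ⊕ 61 = f1

5010dd0e343388f1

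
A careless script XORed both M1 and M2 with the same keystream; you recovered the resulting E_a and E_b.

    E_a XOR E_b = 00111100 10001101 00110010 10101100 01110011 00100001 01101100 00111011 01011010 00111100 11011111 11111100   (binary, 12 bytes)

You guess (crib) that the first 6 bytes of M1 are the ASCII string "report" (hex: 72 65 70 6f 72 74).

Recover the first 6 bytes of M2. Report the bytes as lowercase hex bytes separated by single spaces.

Since E_a ⊕ E_b = M1 ⊕ M2, XORing with the guessed M1 bytes yields the corresponding M2 bytes: M2 = (E_a ⊕ E_b) ⊕ M1.
byte 0: 3c XOR 72 = 4e
byte 1: 8d XOR 65 = e8
byte 2: 32 XOR 70 = 42
byte 3: ac XOR 6f = c3
byte 4: 73 XOR 72 = 01
byte 5: 21 XOR 74 = 55

4e e8 42 c3 01 55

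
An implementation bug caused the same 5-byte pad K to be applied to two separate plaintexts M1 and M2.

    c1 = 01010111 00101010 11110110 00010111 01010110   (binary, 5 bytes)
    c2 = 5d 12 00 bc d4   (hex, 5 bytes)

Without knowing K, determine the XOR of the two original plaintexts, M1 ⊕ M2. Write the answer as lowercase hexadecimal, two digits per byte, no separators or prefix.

0a38f6ab82

c1 ⊕ c2 = (M1 ⊕ K) ⊕ (M2 ⊕ K) = M1 ⊕ M2 — the shared key cancels under XOR.
57 ⊕ 5d = 0a
2a ⊕ 12 = 38
f6 ⊕ 00 = f6
17 ⊕ bc = ab
56 ⊕ d4 = 82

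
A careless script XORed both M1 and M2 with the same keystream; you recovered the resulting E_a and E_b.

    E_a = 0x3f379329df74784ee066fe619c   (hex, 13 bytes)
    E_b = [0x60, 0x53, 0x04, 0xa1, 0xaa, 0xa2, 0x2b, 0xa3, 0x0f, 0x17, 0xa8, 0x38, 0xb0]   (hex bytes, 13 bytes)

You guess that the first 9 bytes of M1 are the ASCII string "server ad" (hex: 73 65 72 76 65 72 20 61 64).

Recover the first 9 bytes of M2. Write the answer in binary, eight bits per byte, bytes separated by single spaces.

First, E_a ⊕ E_b = (M1 ⊕ K) ⊕ (M2 ⊕ K) = M1 ⊕ M2, so the key drops out. Then M2 = (M1 ⊕ M2) ⊕ M1 over the first 9 bytes.
byte 0: (3f ^ 60) ^ 73 = 5f ^ 73 = 2c
byte 1: (37 ^ 53) ^ 65 = 64 ^ 65 = 01
byte 2: (93 ^ 04) ^ 72 = 97 ^ 72 = e5
byte 3: (29 ^ a1) ^ 76 = 88 ^ 76 = fe
byte 4: (df ^ aa) ^ 65 = 75 ^ 65 = 10
byte 5: (74 ^ a2) ^ 72 = d6 ^ 72 = a4
byte 6: (78 ^ 2b) ^ 20 = 53 ^ 20 = 73
byte 7: (4e ^ a3) ^ 61 = ed ^ 61 = 8c
byte 8: (e0 ^ 0f) ^ 64 = ef ^ 64 = 8b

00101100 00000001 11100101 11111110 00010000 10100100 01110011 10001100 10001011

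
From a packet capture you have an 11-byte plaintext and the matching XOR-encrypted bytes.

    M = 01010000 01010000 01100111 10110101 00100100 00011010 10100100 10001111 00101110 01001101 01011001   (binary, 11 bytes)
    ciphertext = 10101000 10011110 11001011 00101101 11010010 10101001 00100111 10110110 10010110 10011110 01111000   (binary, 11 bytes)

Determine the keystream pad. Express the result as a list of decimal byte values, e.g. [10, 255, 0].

Since ciphertext = M ⊕ pad, XORing both sides with M gives pad = M ⊕ ciphertext.
byte 0: 50 xor a8 = f8
byte 1: 50 xor 9e = ce
byte 2: 67 xor cb = ac
byte 3: b5 xor 2d = 98
byte 4: 24 xor d2 = f6
byte 5: 1a xor a9 = b3
byte 6: a4 xor 27 = 83
byte 7: 8f xor b6 = 39
byte 8: 2e xor 96 = b8
byte 9: 4d xor 9e = d3
byte 10: 59 xor 78 = 21

[248, 206, 172, 152, 246, 179, 131, 57, 184, 211, 33]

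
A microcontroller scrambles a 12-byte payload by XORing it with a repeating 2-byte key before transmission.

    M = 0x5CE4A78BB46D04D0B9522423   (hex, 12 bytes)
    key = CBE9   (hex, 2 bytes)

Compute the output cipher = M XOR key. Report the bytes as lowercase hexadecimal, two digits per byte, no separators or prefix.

970d6c627f84cf3972bbefca

The 2-byte key repeats, so the effective keystream is cb e9 cb e9 cb e9 cb e9 cb e9 cb e9.
byte 0: 01011100 XOR 11001011 = 10010111
byte 1: 11100100 XOR 11101001 = 00001101
byte 2: 10100111 XOR 11001011 = 01101100
byte 3: 10001011 XOR 11101001 = 01100010
byte 4: 10110100 XOR 11001011 = 01111111
byte 5: 01101101 XOR 11101001 = 10000100
byte 6: 00000100 XOR 11001011 = 11001111
byte 7: 11010000 XOR 11101001 = 00111001
byte 8: 10111001 XOR 11001011 = 01110010
byte 9: 01010010 XOR 11101001 = 10111011
byte 10: 00100100 XOR 11001011 = 11101111
byte 11: 00100011 XOR 11101001 = 11001010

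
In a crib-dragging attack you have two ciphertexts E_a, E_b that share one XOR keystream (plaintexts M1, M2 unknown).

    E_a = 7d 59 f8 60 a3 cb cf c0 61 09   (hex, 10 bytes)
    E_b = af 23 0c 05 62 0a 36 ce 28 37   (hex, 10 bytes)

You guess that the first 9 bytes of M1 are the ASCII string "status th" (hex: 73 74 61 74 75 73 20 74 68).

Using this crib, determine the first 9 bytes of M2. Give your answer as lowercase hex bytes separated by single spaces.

First, E_a ⊕ E_b = (M1 ⊕ K) ⊕ (M2 ⊕ K) = M1 ⊕ M2, so the key drops out. Then M2 = (M1 ⊕ M2) ⊕ M1 over the first 9 bytes.
byte 0: (7d ^ af) ^ 73 = d2 ^ 73 = a1
byte 1: (59 ^ 23) ^ 74 = 7a ^ 74 = 0e
byte 2: (f8 ^ 0c) ^ 61 = f4 ^ 61 = 95
byte 3: (60 ^ 05) ^ 74 = 65 ^ 74 = 11
byte 4: (a3 ^ 62) ^ 75 = c1 ^ 75 = b4
byte 5: (cb ^ 0a) ^ 73 = c1 ^ 73 = b2
byte 6: (cf ^ 36) ^ 20 = f9 ^ 20 = d9
byte 7: (c0 ^ ce) ^ 74 = 0e ^ 74 = 7a
byte 8: (61 ^ 28) ^ 68 = 49 ^ 68 = 21

a1 0e 95 11 b4 b2 d9 7a 21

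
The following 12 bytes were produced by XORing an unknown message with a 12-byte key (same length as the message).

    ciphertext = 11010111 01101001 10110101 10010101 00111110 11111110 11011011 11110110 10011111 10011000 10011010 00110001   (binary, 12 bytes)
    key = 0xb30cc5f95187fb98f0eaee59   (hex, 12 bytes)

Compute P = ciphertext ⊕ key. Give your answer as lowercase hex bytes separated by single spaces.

64 65 70 6c 6f 79 20 6e 6f 72 74 68

d7 ⊕ b3 = 64
69 ⊕ 0c = 65
b5 ⊕ c5 = 70
95 ⊕ f9 = 6c
3e ⊕ 51 = 6f
fe ⊕ 87 = 79
db ⊕ fb = 20
f6 ⊕ 98 = 6e
9f ⊕ f0 = 6f
98 ⊕ ea = 72
9a ⊕ ee = 74
31 ⊕ 59 = 68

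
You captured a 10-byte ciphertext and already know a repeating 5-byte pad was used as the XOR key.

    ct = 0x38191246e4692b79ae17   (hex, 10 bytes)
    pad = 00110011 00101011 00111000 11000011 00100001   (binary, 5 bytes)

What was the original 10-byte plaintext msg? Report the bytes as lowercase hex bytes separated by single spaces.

The 5-byte key repeats, so the effective keystream is 33 2b 38 c3 21 33 2b 38 c3 21.
byte 0:  56 ^  51 =  11
byte 1:  25 ^  43 =  50
byte 2:  18 ^  56 =  42
byte 3:  70 ^ 195 = 133
byte 4: 228 ^  33 = 197
byte 5: 105 ^  51 =  90
byte 6:  43 ^  43 =   0
byte 7: 121 ^  56 =  65
byte 8: 174 ^ 195 = 109
byte 9:  23 ^  33 =  54

0b 32 2a 85 c5 5a 00 41 6d 36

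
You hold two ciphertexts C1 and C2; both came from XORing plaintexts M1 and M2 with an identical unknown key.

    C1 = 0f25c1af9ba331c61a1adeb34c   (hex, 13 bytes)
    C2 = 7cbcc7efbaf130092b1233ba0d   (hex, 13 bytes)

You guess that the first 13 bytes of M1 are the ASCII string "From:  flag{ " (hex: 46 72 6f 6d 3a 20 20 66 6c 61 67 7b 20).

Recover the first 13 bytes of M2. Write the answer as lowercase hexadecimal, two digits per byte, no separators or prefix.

First, C1 ⊕ C2 = (M1 ⊕ K) ⊕ (M2 ⊕ K) = M1 ⊕ M2, so the key drops out. Then M2 = (M1 ⊕ M2) ⊕ M1 over the first 13 bytes.
byte 0: (0f ^ 7c) ^ 46 = 73 ^ 46 = 35
byte 1: (25 ^ bc) ^ 72 = 99 ^ 72 = eb
byte 2: (c1 ^ c7) ^ 6f = 06 ^ 6f = 69
byte 3: (af ^ ef) ^ 6d = 40 ^ 6d = 2d
byte 4: (9b ^ ba) ^ 3a = 21 ^ 3a = 1b
byte 5: (a3 ^ f1) ^ 20 = 52 ^ 20 = 72
byte 6: (31 ^ 30) ^ 20 = 01 ^ 20 = 21
byte 7: (c6 ^ 09) ^ 66 = cf ^ 66 = a9
byte 8: (1a ^ 2b) ^ 6c = 31 ^ 6c = 5d
byte 9: (1a ^ 12) ^ 61 = 08 ^ 61 = 69
byte 10: (de ^ 33) ^ 67 = ed ^ 67 = 8a
byte 11: (b3 ^ ba) ^ 7b = 09 ^ 7b = 72
byte 12: (4c ^ 0d) ^ 20 = 41 ^ 20 = 61

35eb692d1b7221a95d698a7261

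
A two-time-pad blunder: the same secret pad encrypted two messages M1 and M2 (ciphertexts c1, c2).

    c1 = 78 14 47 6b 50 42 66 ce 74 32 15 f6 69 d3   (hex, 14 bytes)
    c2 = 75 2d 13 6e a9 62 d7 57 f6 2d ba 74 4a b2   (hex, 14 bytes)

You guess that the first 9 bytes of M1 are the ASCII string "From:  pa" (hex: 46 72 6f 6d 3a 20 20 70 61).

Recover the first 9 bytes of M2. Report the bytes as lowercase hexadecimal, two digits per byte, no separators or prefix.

First, c1 ⊕ c2 = (M1 ⊕ K) ⊕ (M2 ⊕ K) = M1 ⊕ M2, so the key drops out. Then M2 = (M1 ⊕ M2) ⊕ M1 over the first 9 bytes.
byte 0: (78 XOR 75) XOR 46 = 0d XOR 46 = 4b
byte 1: (14 XOR 2d) XOR 72 = 39 XOR 72 = 4b
byte 2: (47 XOR 13) XOR 6f = 54 XOR 6f = 3b
byte 3: (6b XOR 6e) XOR 6d = 05 XOR 6d = 68
byte 4: (50 XOR a9) XOR 3a = f9 XOR 3a = c3
byte 5: (42 XOR 62) XOR 20 = 20 XOR 20 = 00
byte 6: (66 XOR d7) XOR 20 = b1 XOR 20 = 91
byte 7: (ce XOR 57) XOR 70 = 99 XOR 70 = e9
byte 8: (74 XOR f6) XOR 61 = 82 XOR 61 = e3

4b4b3b68c30091e9e3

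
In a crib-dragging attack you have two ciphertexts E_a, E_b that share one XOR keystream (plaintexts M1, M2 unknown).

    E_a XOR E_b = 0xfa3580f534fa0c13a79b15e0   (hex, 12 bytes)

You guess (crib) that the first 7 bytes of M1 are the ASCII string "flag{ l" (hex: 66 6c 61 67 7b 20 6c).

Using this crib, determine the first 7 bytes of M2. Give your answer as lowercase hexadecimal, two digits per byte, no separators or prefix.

9c59e1924fda60

Since E_a ⊕ E_b = M1 ⊕ M2, XORing with the guessed M1 bytes yields the corresponding M2 bytes: M2 = (E_a ⊕ E_b) ⊕ M1.
byte 0: fa XOR 66 = 9c
byte 1: 35 XOR 6c = 59
byte 2: 80 XOR 61 = e1
byte 3: f5 XOR 67 = 92
byte 4: 34 XOR 7b = 4f
byte 5: fa XOR 20 = da
byte 6: 0c XOR 6c = 60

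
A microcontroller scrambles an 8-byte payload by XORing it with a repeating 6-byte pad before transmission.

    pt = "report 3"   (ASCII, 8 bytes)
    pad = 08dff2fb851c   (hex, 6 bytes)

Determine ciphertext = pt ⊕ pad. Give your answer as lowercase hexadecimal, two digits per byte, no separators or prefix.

7aba8294f76828ec

The 6-byte key repeats, so the effective keystream is 08 df f2 fb 85 1c 08 df.
byte 0: 114 xor   8 = 122
byte 1: 101 xor 223 = 186
byte 2: 112 xor 242 = 130
byte 3: 111 xor 251 = 148
byte 4: 114 xor 133 = 247
byte 5: 116 xor  28 = 104
byte 6:  32 xor   8 =  40
byte 7:  51 xor 223 = 236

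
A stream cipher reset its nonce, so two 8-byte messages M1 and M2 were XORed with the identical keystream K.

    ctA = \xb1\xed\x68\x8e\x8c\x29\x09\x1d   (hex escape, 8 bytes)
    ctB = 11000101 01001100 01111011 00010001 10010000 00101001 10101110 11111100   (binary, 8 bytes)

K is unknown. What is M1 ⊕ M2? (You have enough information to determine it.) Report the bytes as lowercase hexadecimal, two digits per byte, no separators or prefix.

ctA ⊕ ctB = (M1 ⊕ K) ⊕ (M2 ⊕ K) = M1 ⊕ M2 — the shared key cancels under XOR.
byte 0: b1 ^ c5 = 74
byte 1: ed ^ 4c = a1
byte 2: 68 ^ 7b = 13
byte 3: 8e ^ 11 = 9f
byte 4: 8c ^ 90 = 1c
byte 5: 29 ^ 29 = 00
byte 6: 09 ^ ae = a7
byte 7: 1d ^ fc = e1

74a1139f1c00a7e1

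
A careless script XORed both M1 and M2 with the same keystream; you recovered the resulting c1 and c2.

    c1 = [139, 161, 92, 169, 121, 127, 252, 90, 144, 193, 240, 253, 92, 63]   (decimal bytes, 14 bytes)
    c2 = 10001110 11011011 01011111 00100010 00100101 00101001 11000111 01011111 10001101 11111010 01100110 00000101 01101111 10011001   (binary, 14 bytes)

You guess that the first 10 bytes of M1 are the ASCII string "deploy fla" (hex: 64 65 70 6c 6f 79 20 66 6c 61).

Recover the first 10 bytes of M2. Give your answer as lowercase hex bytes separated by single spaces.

61 1f 73 e7 33 2f 1b 63 71 5a

First, c1 ⊕ c2 = (M1 ⊕ K) ⊕ (M2 ⊕ K) = M1 ⊕ M2, so the key drops out. Then M2 = (M1 ⊕ M2) ⊕ M1 over the first 10 bytes.
byte 0: (8b xor 8e) xor 64 = 05 xor 64 = 61
byte 1: (a1 xor db) xor 65 = 7a xor 65 = 1f
byte 2: (5c xor 5f) xor 70 = 03 xor 70 = 73
byte 3: (a9 xor 22) xor 6c = 8b xor 6c = e7
byte 4: (79 xor 25) xor 6f = 5c xor 6f = 33
byte 5: (7f xor 29) xor 79 = 56 xor 79 = 2f
byte 6: (fc xor c7) xor 20 = 3b xor 20 = 1b
byte 7: (5a xor 5f) xor 66 = 05 xor 66 = 63
byte 8: (90 xor 8d) xor 6c = 1d xor 6c = 71
byte 9: (c1 xor fa) xor 61 = 3b xor 61 = 5a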